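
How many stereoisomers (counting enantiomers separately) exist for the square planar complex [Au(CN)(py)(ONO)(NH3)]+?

There are 3 geometric isomers: (CN/ONO trans, NH3/py trans); (CN/py trans, NH3/ONO trans); (CN/NH3 trans, ONO/py trans).
Each arrangement has an internal mirror plane or centre of symmetry, so none is chiral.

3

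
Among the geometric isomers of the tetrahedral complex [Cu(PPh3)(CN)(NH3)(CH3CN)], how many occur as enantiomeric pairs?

All four vertices of a tetrahedron are equivalent and mutually adjacent, so cis/trans isomerism cannot arise.
Only one geometric arrangement is possible; it has no improper symmetry element, so it exists as a pair of enantiomers (2 stereoisomers).

1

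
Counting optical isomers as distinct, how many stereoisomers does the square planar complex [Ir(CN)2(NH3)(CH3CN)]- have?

2

In a square planar complex each vertex has one trans partner and two cis neighbours.
There are 2 geometric isomers: CN cis; CN trans.
Each arrangement has an internal mirror plane or centre of symmetry, so none is chiral.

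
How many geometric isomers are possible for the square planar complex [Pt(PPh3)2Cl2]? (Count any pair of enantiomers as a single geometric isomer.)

Systematic placement gives 2 geometric isomers: PPh3 cis; PPh3 trans.

2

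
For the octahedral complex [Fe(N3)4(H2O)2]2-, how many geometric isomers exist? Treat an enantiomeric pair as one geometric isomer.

Working through the distinct placements yields 2 geometric isomers: H2O trans; H2O cis.

2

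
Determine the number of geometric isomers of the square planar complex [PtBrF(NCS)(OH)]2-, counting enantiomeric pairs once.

A square has two trans pairs of vertices; adjacent vertices are cis.
Working through the distinct placements yields 3 geometric isomers: (Br/NCS trans, F/OH trans); (Br/OH trans, F/NCS trans); (Br/F trans, NCS/OH trans).

3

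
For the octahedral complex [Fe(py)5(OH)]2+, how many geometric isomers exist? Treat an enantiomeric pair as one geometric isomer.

An octahedron has six vertices in three trans pairs; every non-trans pair is cis.
Only one geometric arrangement is possible.

1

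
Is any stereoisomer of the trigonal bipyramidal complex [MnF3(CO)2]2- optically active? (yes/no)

no

A trigonal bipyramid has two axial and three equatorial sites, which are chemically inequivalent.
The distinct arrangements are (3 in all): CO both axial; CO one axial, one equatorial; CO both equatorial.
Each arrangement has an internal mirror plane or centre of symmetry, so none is chiral.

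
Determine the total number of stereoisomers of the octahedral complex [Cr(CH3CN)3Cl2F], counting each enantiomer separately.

The distinct arrangements are (3 in all): CH3CN mer, Cl cis; CH3CN mer, Cl trans; CH3CN fac, Cl cis.
Each arrangement has an internal mirror plane or centre of symmetry, so none is chiral.

3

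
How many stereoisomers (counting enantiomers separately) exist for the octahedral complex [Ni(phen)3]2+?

The six octahedral sites form three mutually perpendicular trans pairs.
Each phen is bidentate and must span two cis positions.
Only one geometric arrangement is possible; it has no improper symmetry element, so it exists as a pair of enantiomers (2 stereoisomers).

2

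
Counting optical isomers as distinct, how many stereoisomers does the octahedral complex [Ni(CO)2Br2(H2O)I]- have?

Working through the distinct placements yields 6 geometric isomers: CO trans, Br trans; CO cis, Br trans; CO cis, Br cis (3 arrangements, 2 chiral); CO trans, Br cis.
Of these, 2 lack any improper symmetry element and so occur as enantiomeric pairs, giving 6 + 2 = 8 stereoisomers in total.

8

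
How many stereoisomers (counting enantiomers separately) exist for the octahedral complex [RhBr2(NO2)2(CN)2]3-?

The six octahedral sites form three mutually perpendicular trans pairs.
Working through the distinct placements yields 5 geometric isomers: Br trans, NO2 trans, CN trans; Br trans, NO2 cis, CN cis; Br cis, NO2 trans, CN cis; Br cis, NO2 cis, CN cis (chiral); Br cis, NO2 cis, CN trans.
One of these lacks any improper symmetry element and so occurs as an enantiomeric pair, giving 5 + 1 = 6 stereoisomers in total.

6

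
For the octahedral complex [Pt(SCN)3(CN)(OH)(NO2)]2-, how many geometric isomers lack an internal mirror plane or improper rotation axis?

1

The six octahedral sites form three mutually perpendicular trans pairs.
The distinct arrangements are (4 in all): SCN mer (3 arrangements); SCN fac (chiral).
One of these lacks any improper symmetry element and so occurs as an enantiomeric pair, giving 4 + 1 = 5 stereoisomers in total.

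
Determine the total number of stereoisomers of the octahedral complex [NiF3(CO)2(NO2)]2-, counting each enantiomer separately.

The six octahedral sites form three mutually perpendicular trans pairs.
Working through the distinct placements yields 3 geometric isomers: F mer, CO trans; F fac, CO cis; F mer, CO cis.
Each arrangement has an internal mirror plane or centre of symmetry, so none is chiral.

3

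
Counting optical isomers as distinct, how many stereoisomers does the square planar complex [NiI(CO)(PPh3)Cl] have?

3

In a square planar complex each vertex has one trans partner and two cis neighbours.
The distinct arrangements are (3 in all): (CO/I trans, Cl/PPh3 trans); (CO/PPh3 trans, Cl/I trans); (CO/Cl trans, I/PPh3 trans).
Each arrangement has an internal mirror plane or centre of symmetry, so none is chiral.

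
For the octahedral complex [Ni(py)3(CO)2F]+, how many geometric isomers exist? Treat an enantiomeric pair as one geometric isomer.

The distinct arrangements are (3 in all): py mer, CO trans; py mer, CO cis; py fac, CO cis.

3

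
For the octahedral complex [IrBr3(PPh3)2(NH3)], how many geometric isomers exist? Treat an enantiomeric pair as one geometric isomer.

An octahedron has six vertices in three trans pairs; every non-trans pair is cis.
Systematic placement gives 3 geometric isomers: Br mer, PPh3 trans; Br mer, PPh3 cis; Br fac, PPh3 cis.

3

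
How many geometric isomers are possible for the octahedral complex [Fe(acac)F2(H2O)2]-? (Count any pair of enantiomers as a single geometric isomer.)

3

An octahedron has six vertices in three trans pairs; every non-trans pair is cis.
Each acac is bidentate and must span two cis positions.
There are 3 geometric isomers: F trans, H2O cis; F cis, H2O cis (chiral); F cis, H2O trans.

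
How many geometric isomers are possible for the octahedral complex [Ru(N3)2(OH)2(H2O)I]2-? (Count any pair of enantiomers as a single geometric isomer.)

6

The six octahedral sites form three mutually perpendicular trans pairs.
There are 6 geometric isomers: N3 trans, OH trans; N3 cis, OH cis (3 arrangements, 2 chiral); N3 cis, OH trans; N3 trans, OH cis.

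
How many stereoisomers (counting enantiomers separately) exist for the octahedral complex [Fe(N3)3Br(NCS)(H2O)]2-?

The six octahedral sites form three mutually perpendicular trans pairs.
Systematic placement gives 4 geometric isomers: N3 mer (3 arrangements); N3 fac (chiral).
One of these lacks any improper symmetry element and so occurs as an enantiomeric pair, giving 4 + 1 = 5 stereoisomers in total.

5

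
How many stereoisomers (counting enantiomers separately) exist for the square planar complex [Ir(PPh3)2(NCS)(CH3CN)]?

In a square planar complex each vertex has one trans partner and two cis neighbours.
Systematic placement gives 2 geometric isomers: PPh3 cis; PPh3 trans.
Each arrangement has an internal mirror plane or centre of symmetry, so none is chiral.

2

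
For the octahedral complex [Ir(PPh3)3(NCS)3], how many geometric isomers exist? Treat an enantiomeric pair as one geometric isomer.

2

The six octahedral sites form three mutually perpendicular trans pairs.
Working through the distinct placements yields 2 geometric isomers: PPh3 mer; PPh3 fac.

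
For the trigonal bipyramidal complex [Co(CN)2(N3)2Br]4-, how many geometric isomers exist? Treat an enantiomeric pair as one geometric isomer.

Placing the ligands in turn and identifying arrangements related by rotation or reflection leaves 5 distinct geometric isomers.

5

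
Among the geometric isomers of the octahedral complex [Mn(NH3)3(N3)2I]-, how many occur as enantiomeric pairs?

Systematic placement gives 3 geometric isomers: NH3 mer, N3 cis; NH3 mer, N3 trans; NH3 fac, N3 cis.
Each arrangement has an internal mirror plane or centre of symmetry, so none is chiral.

0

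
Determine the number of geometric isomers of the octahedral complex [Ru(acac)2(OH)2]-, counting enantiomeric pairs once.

2

Each acac is bidentate and must span two cis positions.
The distinct arrangements are (2 in all): OH trans; OH cis (chiral).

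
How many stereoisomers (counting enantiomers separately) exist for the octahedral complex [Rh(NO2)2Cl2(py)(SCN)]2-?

8

The distinct arrangements are (6 in all): NO2 trans, Cl trans; NO2 cis, Cl trans; NO2 cis, Cl cis (3 arrangements, 2 chiral); NO2 trans, Cl cis.
Of these, 2 lack any improper symmetry element and so occur as enantiomeric pairs, giving 6 + 2 = 8 stereoisomers in total.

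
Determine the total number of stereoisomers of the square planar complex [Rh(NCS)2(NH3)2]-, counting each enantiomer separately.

A square has two trans pairs of vertices; adjacent vertices are cis.
Working through the distinct placements yields 2 geometric isomers: NCS cis; NCS trans.
Each arrangement has an internal mirror plane or centre of symmetry, so none is chiral.

2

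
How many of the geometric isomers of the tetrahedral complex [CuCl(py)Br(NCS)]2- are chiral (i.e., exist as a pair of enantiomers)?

1

All four vertices of a tetrahedron are equivalent and mutually adjacent, so cis/trans isomerism cannot arise.
Only one geometric arrangement is possible; it has no improper symmetry element, so it exists as a pair of enantiomers (2 stereoisomers).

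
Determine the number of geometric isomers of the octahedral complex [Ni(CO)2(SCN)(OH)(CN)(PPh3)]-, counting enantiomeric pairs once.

Systematic enumeration (placing each ligand type in turn and discarding arrangements equivalent by rotation or reflection) gives 9 geometric isomers.

9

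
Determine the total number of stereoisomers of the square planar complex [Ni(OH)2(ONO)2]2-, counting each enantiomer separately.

In a square planar complex each vertex has one trans partner and two cis neighbours.
The distinct arrangements are (2 in all): OH cis; OH trans.
Each arrangement has an internal mirror plane or centre of symmetry, so none is chiral.

2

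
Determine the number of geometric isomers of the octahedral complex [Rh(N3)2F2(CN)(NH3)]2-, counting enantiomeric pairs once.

6

An octahedron has six vertices in three trans pairs; every non-trans pair is cis.
Working through the distinct placements yields 6 geometric isomers: N3 cis, F cis (3 arrangements, 2 chiral); N3 trans, F cis; N3 cis, F trans; N3 trans, F trans.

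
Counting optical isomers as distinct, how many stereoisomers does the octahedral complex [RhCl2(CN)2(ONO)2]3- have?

The six octahedral sites form three mutually perpendicular trans pairs.
The distinct arrangements are (5 in all): Cl trans, CN trans, ONO trans; Cl cis, CN trans, ONO cis; Cl cis, CN cis, ONO trans; Cl cis, CN cis, ONO cis (chiral); Cl trans, CN cis, ONO cis.
One of these lacks any improper symmetry element and so occurs as an enantiomeric pair, giving 5 + 1 = 6 stereoisomers in total.

6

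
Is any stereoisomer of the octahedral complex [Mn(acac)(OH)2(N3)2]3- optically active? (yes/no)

yes

The six octahedral sites form three mutually perpendicular trans pairs.
Each acac is bidentate and must span two cis positions.
Working through the distinct placements yields 3 geometric isomers: OH cis, N3 trans; OH cis, N3 cis (chiral); OH trans, N3 cis.
One of these lacks any improper symmetry element and so occurs as an enantiomeric pair, giving 3 + 1 = 4 stereoisomers in total.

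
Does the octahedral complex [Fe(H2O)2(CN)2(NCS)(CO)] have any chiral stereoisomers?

yes

In an octahedral complex each vertex has one trans partner and four cis neighbours.
There are 6 geometric isomers: H2O cis, CN trans; H2O trans, CN trans; H2O cis, CN cis (3 arrangements, 2 chiral); H2O trans, CN cis.
Of these, 2 lack any improper symmetry element and so occur as enantiomeric pairs, giving 6 + 2 = 8 stereoisomers in total.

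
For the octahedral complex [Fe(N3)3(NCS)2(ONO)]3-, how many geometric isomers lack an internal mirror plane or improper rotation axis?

0

The six octahedral sites form three mutually perpendicular trans pairs.
Systematic placement gives 3 geometric isomers: N3 mer, NCS cis; N3 mer, NCS trans; N3 fac, NCS cis.
Each arrangement has an internal mirror plane or centre of symmetry, so none is chiral.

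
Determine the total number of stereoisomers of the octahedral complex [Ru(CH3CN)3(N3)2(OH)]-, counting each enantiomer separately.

The six octahedral sites form three mutually perpendicular trans pairs.
The distinct arrangements are (3 in all): CH3CN mer, N3 cis; CH3CN mer, N3 trans; CH3CN fac, N3 cis.
Each arrangement has an internal mirror plane or centre of symmetry, so none is chiral.

3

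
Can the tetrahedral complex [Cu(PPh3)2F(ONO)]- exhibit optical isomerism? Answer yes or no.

Only one geometric arrangement is possible.

no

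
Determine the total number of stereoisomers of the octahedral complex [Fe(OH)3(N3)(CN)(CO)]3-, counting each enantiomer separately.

The six octahedral sites form three mutually perpendicular trans pairs.
Systematic placement gives 4 geometric isomers: OH mer (3 arrangements); OH fac (chiral).
One of these lacks any improper symmetry element and so occurs as an enantiomeric pair, giving 4 + 1 = 5 stereoisomers in total.

5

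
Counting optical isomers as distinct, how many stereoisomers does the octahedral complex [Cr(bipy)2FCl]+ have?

3

In an octahedral complex each vertex has one trans partner and four cis neighbours.
Each bipy is bidentate and must span two cis positions.
Systematic placement gives 2 geometric isomers: F and Cl mutually trans; F and Cl mutually cis (chiral).
One of these lacks any improper symmetry element and so occurs as an enantiomeric pair, giving 2 + 1 = 3 stereoisomers in total.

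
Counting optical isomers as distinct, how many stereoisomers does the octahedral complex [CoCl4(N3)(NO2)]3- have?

2

In an octahedral complex each vertex has one trans partner and four cis neighbours.
There are 2 geometric isomers: N3 and NO2 mutually trans; N3 and NO2 mutually cis.
Each arrangement has an internal mirror plane or centre of symmetry, so none is chiral.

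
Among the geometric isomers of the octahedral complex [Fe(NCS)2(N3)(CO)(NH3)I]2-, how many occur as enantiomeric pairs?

6

In an octahedral complex each vertex has one trans partner and four cis neighbours.
Placing the ligands in turn and identifying arrangements related by rotation or reflection leaves 9 distinct geometric isomers.
Of these, 6 lack any improper symmetry element and so occur as enantiomeric pairs, giving 9 + 6 = 15 stereoisomers in total.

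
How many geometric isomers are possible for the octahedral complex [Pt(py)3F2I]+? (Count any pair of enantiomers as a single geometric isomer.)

3

Working through the distinct placements yields 3 geometric isomers: py mer, F trans; py mer, F cis; py fac, F cis.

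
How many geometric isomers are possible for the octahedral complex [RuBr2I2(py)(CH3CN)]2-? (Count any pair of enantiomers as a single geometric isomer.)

Working through the distinct placements yields 6 geometric isomers: Br trans, I cis; Br trans, I trans; Br cis, I cis (3 arrangements, 2 chiral); Br cis, I trans.

6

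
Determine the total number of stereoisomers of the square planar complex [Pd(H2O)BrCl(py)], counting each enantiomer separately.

3

A square has two trans pairs of vertices; adjacent vertices are cis.
Systematic placement gives 3 geometric isomers: (Br/H2O trans, Cl/py trans); (Br/py trans, Cl/H2O trans); (Br/Cl trans, H2O/py trans).
Each arrangement has an internal mirror plane or centre of symmetry, so none is chiral.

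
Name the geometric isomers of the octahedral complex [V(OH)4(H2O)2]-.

Systematic placement gives 2 geometric isomers: H2O trans; H2O cis.

cis and trans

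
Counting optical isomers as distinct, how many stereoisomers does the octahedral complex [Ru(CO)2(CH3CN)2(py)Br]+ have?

Systematic placement gives 6 geometric isomers: CO cis, CH3CN cis (3 arrangements, 2 chiral); CO trans, CH3CN cis; CO cis, CH3CN trans; CO trans, CH3CN trans.
Of these, 2 lack any improper symmetry element and so occur as enantiomeric pairs, giving 6 + 2 = 8 stereoisomers in total.

8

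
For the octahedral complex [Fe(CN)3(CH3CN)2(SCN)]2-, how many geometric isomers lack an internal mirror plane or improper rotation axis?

0

An octahedron has six vertices in three trans pairs; every non-trans pair is cis.
There are 3 geometric isomers: CN mer, CH3CN trans; CN fac, CH3CN cis; CN mer, CH3CN cis.
Each arrangement has an internal mirror plane or centre of symmetry, so none is chiral.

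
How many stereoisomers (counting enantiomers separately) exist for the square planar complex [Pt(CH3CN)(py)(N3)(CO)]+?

3

The distinct arrangements are (3 in all): (CH3CN/N3 trans, CO/py trans); (CH3CN/py trans, CO/N3 trans); (CH3CN/CO trans, N3/py trans).
Each arrangement has an internal mirror plane or centre of symmetry, so none is chiral.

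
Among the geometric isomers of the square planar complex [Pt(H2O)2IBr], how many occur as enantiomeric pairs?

0

Working through the distinct placements yields 2 geometric isomers: H2O cis; H2O trans.
Each arrangement has an internal mirror plane or centre of symmetry, so none is chiral.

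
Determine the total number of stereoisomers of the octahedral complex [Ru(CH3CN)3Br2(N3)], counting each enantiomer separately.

3

In an octahedral complex each vertex has one trans partner and four cis neighbours.
The distinct arrangements are (3 in all): CH3CN mer, Br trans; CH3CN fac, Br cis; CH3CN mer, Br cis.
Each arrangement has an internal mirror plane or centre of symmetry, so none is chiral.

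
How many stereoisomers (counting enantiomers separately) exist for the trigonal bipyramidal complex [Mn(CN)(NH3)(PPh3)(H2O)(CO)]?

A trigonal bipyramid has two axial and three equatorial sites, which are chemically inequivalent.
Placing the ligands in turn and identifying arrangements related by rotation or reflection leaves 10 distinct geometric isomers.
Of these, 10 lack any improper symmetry element and so occur as enantiomeric pairs, giving 10 + 10 = 20 stereoisomers in total.

20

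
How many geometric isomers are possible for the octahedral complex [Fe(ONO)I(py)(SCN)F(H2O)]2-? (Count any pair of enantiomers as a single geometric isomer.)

15

Systematic enumeration (placing each ligand type in turn and discarding arrangements equivalent by rotation or reflection) gives 15 geometric isomers.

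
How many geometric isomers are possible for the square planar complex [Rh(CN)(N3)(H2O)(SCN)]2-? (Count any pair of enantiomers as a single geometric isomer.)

A square has two trans pairs of vertices; adjacent vertices are cis.
Systematic placement gives 3 geometric isomers: (CN/N3 trans, H2O/SCN trans); (CN/SCN trans, H2O/N3 trans); (CN/H2O trans, N3/SCN trans).

3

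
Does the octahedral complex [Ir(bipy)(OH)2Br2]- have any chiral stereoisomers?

yes

An octahedron has six vertices in three trans pairs; every non-trans pair is cis.
Each bipy is bidentate and must span two cis positions.
The distinct arrangements are (3 in all): OH cis, Br trans; OH cis, Br cis (chiral); OH trans, Br cis.
One of these lacks any improper symmetry element and so occurs as an enantiomeric pair, giving 3 + 1 = 4 stereoisomers in total.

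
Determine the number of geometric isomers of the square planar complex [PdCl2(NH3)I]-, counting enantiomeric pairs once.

2

Systematic placement gives 2 geometric isomers: Cl cis; Cl trans.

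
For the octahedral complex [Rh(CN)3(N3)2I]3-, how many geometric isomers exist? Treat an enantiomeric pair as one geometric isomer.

3

In an octahedral complex each vertex has one trans partner and four cis neighbours.
The distinct arrangements are (3 in all): CN mer, N3 trans; CN mer, N3 cis; CN fac, N3 cis.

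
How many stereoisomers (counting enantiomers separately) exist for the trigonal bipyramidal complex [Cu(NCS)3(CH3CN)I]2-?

4

A trigonal bipyramid has two axial and three equatorial sites, which are chemically inequivalent.
There are 4 geometric isomers: CH3CN axial, I axial; CH3CN axial, I equatorial; CH3CN equatorial, I axial; CH3CN equatorial, I equatorial.
Each arrangement has an internal mirror plane or centre of symmetry, so none is chiral.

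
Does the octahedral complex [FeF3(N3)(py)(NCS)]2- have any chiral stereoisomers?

yes

In an octahedral complex each vertex has one trans partner and four cis neighbours.
The distinct arrangements are (4 in all): F mer (3 arrangements); F fac (chiral).
One of these lacks any improper symmetry element and so occurs as an enantiomeric pair, giving 4 + 1 = 5 stereoisomers in total.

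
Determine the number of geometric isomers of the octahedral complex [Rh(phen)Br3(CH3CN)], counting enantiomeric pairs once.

An octahedron has six vertices in three trans pairs; every non-trans pair is cis.
Each phen is bidentate and must span two cis positions.
The distinct arrangements are (2 in all): Br mer; Br fac.

2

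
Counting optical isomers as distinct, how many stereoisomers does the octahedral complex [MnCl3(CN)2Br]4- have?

The six octahedral sites form three mutually perpendicular trans pairs.
The distinct arrangements are (3 in all): Cl mer, CN cis; Cl mer, CN trans; Cl fac, CN cis.
Each arrangement has an internal mirror plane or centre of symmetry, so none is chiral.

3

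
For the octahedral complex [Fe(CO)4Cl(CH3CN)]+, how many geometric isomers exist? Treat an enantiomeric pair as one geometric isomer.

2

In an octahedral complex each vertex has one trans partner and four cis neighbours.
There are 2 geometric isomers: Cl and CH3CN mutually cis; Cl and CH3CN mutually trans.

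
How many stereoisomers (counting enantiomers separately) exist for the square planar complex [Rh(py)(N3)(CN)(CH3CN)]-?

3

In a square planar complex each vertex has one trans partner and two cis neighbours.
Working through the distinct placements yields 3 geometric isomers: (CH3CN/N3 trans, CN/py trans); (CH3CN/py trans, CN/N3 trans); (CH3CN/CN trans, N3/py trans).
Each arrangement has an internal mirror plane or centre of symmetry, so none is chiral.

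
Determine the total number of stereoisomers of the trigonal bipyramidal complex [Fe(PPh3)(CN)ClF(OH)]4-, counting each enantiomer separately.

A trigonal bipyramid has two axial and three equatorial sites, which are chemically inequivalent.
Exhaustive case analysis gives 10 geometric isomers.
Of these, 10 lack any improper symmetry element and so occur as enantiomeric pairs, giving 10 + 10 = 20 stereoisomers in total.

20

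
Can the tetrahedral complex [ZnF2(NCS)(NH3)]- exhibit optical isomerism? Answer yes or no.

no

All four vertices of a tetrahedron are equivalent and mutually adjacent, so cis/trans isomerism cannot arise.
Only one geometric arrangement is possible.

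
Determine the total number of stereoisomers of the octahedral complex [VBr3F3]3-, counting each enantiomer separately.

2

The six octahedral sites form three mutually perpendicular trans pairs.
The distinct arrangements are (2 in all): Br mer; Br fac.
Each arrangement has an internal mirror plane or centre of symmetry, so none is chiral.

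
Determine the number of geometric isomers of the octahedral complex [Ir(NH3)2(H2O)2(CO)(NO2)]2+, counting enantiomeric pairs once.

The six octahedral sites form three mutually perpendicular trans pairs.
The distinct arrangements are (6 in all): NH3 cis, H2O cis (3 arrangements, 2 chiral); NH3 trans, H2O cis; NH3 cis, H2O trans; NH3 trans, H2O trans.

6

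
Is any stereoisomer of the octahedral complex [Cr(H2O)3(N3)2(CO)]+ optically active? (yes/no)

no

In an octahedral complex each vertex has one trans partner and four cis neighbours.
There are 3 geometric isomers: H2O mer, N3 trans; H2O fac, N3 cis; H2O mer, N3 cis.
Each arrangement has an internal mirror plane or centre of symmetry, so none is chiral.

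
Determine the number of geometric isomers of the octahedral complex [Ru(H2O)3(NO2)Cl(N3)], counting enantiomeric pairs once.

An octahedron has six vertices in three trans pairs; every non-trans pair is cis.
The distinct arrangements are (4 in all): H2O mer (3 arrangements); H2O fac (chiral).

4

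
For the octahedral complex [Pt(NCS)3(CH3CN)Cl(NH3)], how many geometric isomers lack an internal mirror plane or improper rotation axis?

The six octahedral sites form three mutually perpendicular trans pairs.
Working through the distinct placements yields 4 geometric isomers: NCS mer (3 arrangements); NCS fac (chiral).
One of these lacks any improper symmetry element and so occurs as an enantiomeric pair, giving 4 + 1 = 5 stereoisomers in total.

1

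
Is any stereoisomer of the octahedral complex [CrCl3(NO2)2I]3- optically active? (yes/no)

The distinct arrangements are (3 in all): Cl mer, NO2 trans; Cl mer, NO2 cis; Cl fac, NO2 cis.
Each arrangement has an internal mirror plane or centre of symmetry, so none is chiral.

no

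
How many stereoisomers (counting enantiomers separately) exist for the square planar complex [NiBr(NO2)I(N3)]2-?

3

A square has two trans pairs of vertices; adjacent vertices are cis.
Systematic placement gives 3 geometric isomers: (Br/N3 trans, I/NO2 trans); (Br/NO2 trans, I/N3 trans); (Br/I trans, N3/NO2 trans).
Each arrangement has an internal mirror plane or centre of symmetry, so none is chiral.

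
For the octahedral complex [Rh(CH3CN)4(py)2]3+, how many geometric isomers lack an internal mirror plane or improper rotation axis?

In an octahedral complex each vertex has one trans partner and four cis neighbours.
The distinct arrangements are (2 in all): py trans; py cis.
Each arrangement has an internal mirror plane or centre of symmetry, so none is chiral.

0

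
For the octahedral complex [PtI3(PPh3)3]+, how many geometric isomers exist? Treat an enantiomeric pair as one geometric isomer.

2

An octahedron has six vertices in three trans pairs; every non-trans pair is cis.
Systematic placement gives 2 geometric isomers: I mer; I fac.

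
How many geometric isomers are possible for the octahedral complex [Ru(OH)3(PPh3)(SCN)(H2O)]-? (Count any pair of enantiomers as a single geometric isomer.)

4

The six octahedral sites form three mutually perpendicular trans pairs.
Working through the distinct placements yields 4 geometric isomers: OH mer (3 arrangements); OH fac (chiral).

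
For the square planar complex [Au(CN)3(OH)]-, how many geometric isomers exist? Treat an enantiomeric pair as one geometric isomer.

In a square planar complex each vertex has one trans partner and two cis neighbours.
Only one geometric arrangement is possible.

1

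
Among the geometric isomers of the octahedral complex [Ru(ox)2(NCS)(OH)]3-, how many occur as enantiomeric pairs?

In an octahedral complex each vertex has one trans partner and four cis neighbours.
Each ox is bidentate and must span two cis positions.
Systematic placement gives 2 geometric isomers: NCS and OH mutually trans; NCS and OH mutually cis (chiral).
One of these lacks any improper symmetry element and so occurs as an enantiomeric pair, giving 2 + 1 = 3 stereoisomers in total.

1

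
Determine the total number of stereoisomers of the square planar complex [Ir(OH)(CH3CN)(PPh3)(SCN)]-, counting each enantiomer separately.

A square has two trans pairs of vertices; adjacent vertices are cis.
The distinct arrangements are (3 in all): (CH3CN/PPh3 trans, OH/SCN trans); (CH3CN/SCN trans, OH/PPh3 trans); (CH3CN/OH trans, PPh3/SCN trans).
Each arrangement has an internal mirror plane or centre of symmetry, so none is chiral.

3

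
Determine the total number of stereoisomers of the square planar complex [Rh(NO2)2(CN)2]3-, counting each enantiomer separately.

Systematic placement gives 2 geometric isomers: NO2 cis; NO2 trans.
Each arrangement has an internal mirror plane or centre of symmetry, so none is chiral.

2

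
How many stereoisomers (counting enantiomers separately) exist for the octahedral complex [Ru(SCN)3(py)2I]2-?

3

The six octahedral sites form three mutually perpendicular trans pairs.
There are 3 geometric isomers: SCN mer, py trans; SCN fac, py cis; SCN mer, py cis.
Each arrangement has an internal mirror plane or centre of symmetry, so none is chiral.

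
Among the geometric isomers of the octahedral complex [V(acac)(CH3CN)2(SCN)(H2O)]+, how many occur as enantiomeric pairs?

2

An octahedron has six vertices in three trans pairs; every non-trans pair is cis.
Each acac is bidentate and must span two cis positions.
Working through the distinct placements yields 4 geometric isomers: CH3CN trans; CH3CN cis (3 arrangements, 2 chiral).
Of these, 2 lack any improper symmetry element and so occur as enantiomeric pairs, giving 4 + 2 = 6 stereoisomers in total.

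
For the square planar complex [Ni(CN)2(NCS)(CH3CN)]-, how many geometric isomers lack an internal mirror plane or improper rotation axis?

There are 2 geometric isomers: CN cis; CN trans.
Each arrangement has an internal mirror plane or centre of symmetry, so none is chiral.

0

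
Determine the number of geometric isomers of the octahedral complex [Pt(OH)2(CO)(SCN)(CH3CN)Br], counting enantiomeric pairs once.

In an octahedral complex each vertex has one trans partner and four cis neighbours.
Systematic enumeration (placing each ligand type in turn and discarding arrangements equivalent by rotation or reflection) gives 9 geometric isomers.

9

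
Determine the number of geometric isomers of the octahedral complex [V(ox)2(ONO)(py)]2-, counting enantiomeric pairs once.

2

In an octahedral complex each vertex has one trans partner and four cis neighbours.
Each ox is bidentate and must span two cis positions.
There are 2 geometric isomers: ONO and py mutually cis (chiral); ONO and py mutually trans.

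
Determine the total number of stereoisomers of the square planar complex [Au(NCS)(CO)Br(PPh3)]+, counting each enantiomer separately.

3

A square has two trans pairs of vertices; adjacent vertices are cis.
There are 3 geometric isomers: (Br/NCS trans, CO/PPh3 trans); (Br/PPh3 trans, CO/NCS trans); (Br/CO trans, NCS/PPh3 trans).
Each arrangement has an internal mirror plane or centre of symmetry, so none is chiral.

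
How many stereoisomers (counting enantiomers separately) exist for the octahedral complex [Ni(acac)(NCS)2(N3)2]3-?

An octahedron has six vertices in three trans pairs; every non-trans pair is cis.
Each acac is bidentate and must span two cis positions.
Systematic placement gives 3 geometric isomers: NCS cis, N3 trans; NCS cis, N3 cis (chiral); NCS trans, N3 cis.
One of these lacks any improper symmetry element and so occurs as an enantiomeric pair, giving 3 + 1 = 4 stereoisomers in total.

4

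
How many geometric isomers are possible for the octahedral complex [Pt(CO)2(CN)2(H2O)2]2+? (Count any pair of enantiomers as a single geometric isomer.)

5

An octahedron has six vertices in three trans pairs; every non-trans pair is cis.
Working through the distinct placements yields 5 geometric isomers: CO trans, CN trans, H2O trans; CO cis, CN trans, H2O cis; CO cis, CN cis, H2O trans; CO cis, CN cis, H2O cis (chiral); CO trans, CN cis, H2O cis.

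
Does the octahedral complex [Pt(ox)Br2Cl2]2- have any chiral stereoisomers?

yes

The six octahedral sites form three mutually perpendicular trans pairs.
Each ox is bidentate and must span two cis positions.
The distinct arrangements are (3 in all): Br trans, Cl cis; Br cis, Cl cis (chiral); Br cis, Cl trans.
One of these lacks any improper symmetry element and so occurs as an enantiomeric pair, giving 3 + 1 = 4 stereoisomers in total.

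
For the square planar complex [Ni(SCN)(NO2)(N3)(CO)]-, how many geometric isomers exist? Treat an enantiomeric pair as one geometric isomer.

A square has two trans pairs of vertices; adjacent vertices are cis.
Working through the distinct placements yields 3 geometric isomers: (CO/NO2 trans, N3/SCN trans); (CO/SCN trans, N3/NO2 trans); (CO/N3 trans, NO2/SCN trans).

3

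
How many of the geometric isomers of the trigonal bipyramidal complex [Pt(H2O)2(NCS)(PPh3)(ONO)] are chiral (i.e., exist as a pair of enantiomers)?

3

Placing the ligands in turn and identifying arrangements related by rotation or reflection leaves 7 distinct geometric isomers.
Of these, 3 lack any improper symmetry element and so occur as enantiomeric pairs, giving 7 + 3 = 10 stereoisomers in total.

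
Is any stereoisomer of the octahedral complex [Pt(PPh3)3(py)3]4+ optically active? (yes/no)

no

An octahedron has six vertices in three trans pairs; every non-trans pair is cis.
Working through the distinct placements yields 2 geometric isomers: PPh3 mer; PPh3 fac.
Each arrangement has an internal mirror plane or centre of symmetry, so none is chiral.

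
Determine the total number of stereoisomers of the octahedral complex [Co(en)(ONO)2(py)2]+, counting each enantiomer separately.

4

In an octahedral complex each vertex has one trans partner and four cis neighbours.
Each en is bidentate and must span two cis positions.
There are 3 geometric isomers: ONO trans, py cis; ONO cis, py trans; ONO cis, py cis (chiral).
One of these lacks any improper symmetry element and so occurs as an enantiomeric pair, giving 3 + 1 = 4 stereoisomers in total.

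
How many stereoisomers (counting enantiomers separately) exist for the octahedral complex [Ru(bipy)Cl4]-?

In an octahedral complex each vertex has one trans partner and four cis neighbours.
Each bipy is bidentate and must span two cis positions.
Only one geometric arrangement is possible.

1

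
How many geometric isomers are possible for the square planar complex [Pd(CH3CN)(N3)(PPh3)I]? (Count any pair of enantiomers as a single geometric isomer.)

In a square planar complex each vertex has one trans partner and two cis neighbours.
The distinct arrangements are (3 in all): (CH3CN/N3 trans, I/PPh3 trans); (CH3CN/PPh3 trans, I/N3 trans); (CH3CN/I trans, N3/PPh3 trans).

3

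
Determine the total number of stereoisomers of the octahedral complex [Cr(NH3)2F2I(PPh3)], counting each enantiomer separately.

The distinct arrangements are (6 in all): NH3 cis, F trans; NH3 trans, F trans; NH3 cis, F cis (3 arrangements, 2 chiral); NH3 trans, F cis.
Of these, 2 lack any improper symmetry element and so occur as enantiomeric pairs, giving 6 + 2 = 8 stereoisomers in total.

8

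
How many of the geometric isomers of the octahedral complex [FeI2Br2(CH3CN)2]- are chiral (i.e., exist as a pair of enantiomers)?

1

The six octahedral sites form three mutually perpendicular trans pairs.
Systematic placement gives 5 geometric isomers: I trans, Br trans, CH3CN trans; I cis, Br trans, CH3CN cis; I trans, Br cis, CH3CN cis; I cis, Br cis, CH3CN cis (chiral); I cis, Br cis, CH3CN trans.
One of these lacks any improper symmetry element and so occurs as an enantiomeric pair, giving 5 + 1 = 6 stereoisomers in total.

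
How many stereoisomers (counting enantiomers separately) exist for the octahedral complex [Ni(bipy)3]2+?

Each bipy is bidentate and must span two cis positions.
Only one geometric arrangement is possible; it has no improper symmetry element, so it exists as a pair of enantiomers (2 stereoisomers).

2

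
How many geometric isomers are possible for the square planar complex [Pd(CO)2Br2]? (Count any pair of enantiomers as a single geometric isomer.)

A square has two trans pairs of vertices; adjacent vertices are cis.
Working through the distinct placements yields 2 geometric isomers: CO cis; CO trans.

2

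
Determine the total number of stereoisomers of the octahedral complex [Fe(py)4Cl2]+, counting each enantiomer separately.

In an octahedral complex each vertex has one trans partner and four cis neighbours.
Systematic placement gives 2 geometric isomers: Cl trans; Cl cis.
Each arrangement has an internal mirror plane or centre of symmetry, so none is chiral.

2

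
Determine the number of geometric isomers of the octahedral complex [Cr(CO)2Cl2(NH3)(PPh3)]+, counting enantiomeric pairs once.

6

In an octahedral complex each vertex has one trans partner and four cis neighbours.
Systematic placement gives 6 geometric isomers: CO trans, Cl trans; CO trans, Cl cis; CO cis, Cl cis (3 arrangements, 2 chiral); CO cis, Cl trans.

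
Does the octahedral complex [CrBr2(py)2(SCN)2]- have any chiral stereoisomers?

yes

In an octahedral complex each vertex has one trans partner and four cis neighbours.
Working through the distinct placements yields 5 geometric isomers: Br trans, py trans, SCN trans; Br trans, py cis, SCN cis; Br cis, py trans, SCN cis; Br cis, py cis, SCN cis (chiral); Br cis, py cis, SCN trans.
One of these lacks any improper symmetry element and so occurs as an enantiomeric pair, giving 5 + 1 = 6 stereoisomers in total.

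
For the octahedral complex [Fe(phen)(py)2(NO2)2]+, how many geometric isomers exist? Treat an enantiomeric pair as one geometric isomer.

3

Each phen is bidentate and must span two cis positions.
There are 3 geometric isomers: py cis, NO2 trans; py trans, NO2 cis; py cis, NO2 cis (chiral).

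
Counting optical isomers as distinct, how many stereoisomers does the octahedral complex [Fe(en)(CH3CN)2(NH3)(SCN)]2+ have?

6

An octahedron has six vertices in three trans pairs; every non-trans pair is cis.
Each en is bidentate and must span two cis positions.
Working through the distinct placements yields 4 geometric isomers: CH3CN trans; CH3CN cis (3 arrangements, 2 chiral).
Of these, 2 lack any improper symmetry element and so occur as enantiomeric pairs, giving 4 + 2 = 6 stereoisomers in total.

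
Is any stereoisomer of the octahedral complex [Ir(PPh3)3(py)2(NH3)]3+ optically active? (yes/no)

The six octahedral sites form three mutually perpendicular trans pairs.
There are 3 geometric isomers: PPh3 mer, py trans; PPh3 fac, py cis; PPh3 mer, py cis.
Each arrangement has an internal mirror plane or centre of symmetry, so none is chiral.

no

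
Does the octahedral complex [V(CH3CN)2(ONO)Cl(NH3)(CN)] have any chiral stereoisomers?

yes

In an octahedral complex each vertex has one trans partner and four cis neighbours.
Systematic enumeration (placing each ligand type in turn and discarding arrangements equivalent by rotation or reflection) gives 9 geometric isomers.
Of these, 6 lack any improper symmetry element and so occur as enantiomeric pairs, giving 9 + 6 = 15 stereoisomers in total.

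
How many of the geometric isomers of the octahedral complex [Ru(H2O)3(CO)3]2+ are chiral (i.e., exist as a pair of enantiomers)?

0

An octahedron has six vertices in three trans pairs; every non-trans pair is cis.
There are 2 geometric isomers: H2O mer; H2O fac.
Each arrangement has an internal mirror plane or centre of symmetry, so none is chiral.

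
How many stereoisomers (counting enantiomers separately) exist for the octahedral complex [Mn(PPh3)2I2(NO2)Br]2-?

8

Working through the distinct placements yields 6 geometric isomers: PPh3 trans, I cis; PPh3 cis, I cis (3 arrangements, 2 chiral); PPh3 trans, I trans; PPh3 cis, I trans.
Of these, 2 lack any improper symmetry element and so occur as enantiomeric pairs, giving 6 + 2 = 8 stereoisomers in total.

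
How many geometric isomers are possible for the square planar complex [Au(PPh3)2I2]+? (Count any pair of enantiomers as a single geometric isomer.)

2

Systematic placement gives 2 geometric isomers: PPh3 cis; PPh3 trans.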